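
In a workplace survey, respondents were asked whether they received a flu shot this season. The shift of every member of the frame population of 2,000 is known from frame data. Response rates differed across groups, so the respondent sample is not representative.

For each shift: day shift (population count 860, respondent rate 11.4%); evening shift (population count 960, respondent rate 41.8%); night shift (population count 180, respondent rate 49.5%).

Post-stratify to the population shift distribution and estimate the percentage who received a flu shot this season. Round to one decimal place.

29.4%

Weight each group's respondent value by its population share:
  day shift: (860/2,000) × 11.4 = 4.902
  evening shift: (960/2,000) × 41.8 = 20.064
  night shift: (180/2,000) × 49.5 = 4.455
Post-stratified estimate = 29.421 → 29.4%.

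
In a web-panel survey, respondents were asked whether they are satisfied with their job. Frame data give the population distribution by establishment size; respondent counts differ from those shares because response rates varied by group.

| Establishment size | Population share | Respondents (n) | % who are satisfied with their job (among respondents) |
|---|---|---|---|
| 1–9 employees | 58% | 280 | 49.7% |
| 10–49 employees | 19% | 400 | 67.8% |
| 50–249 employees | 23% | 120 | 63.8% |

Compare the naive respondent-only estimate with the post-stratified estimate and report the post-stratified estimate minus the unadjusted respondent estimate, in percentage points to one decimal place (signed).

Without adjustment, the pooled respondent share is:
  (280/800)×49.7 + (400/800)×67.8 + (120/800)×63.8 = 60.865%
Post-stratifying to population shares instead:
  0.58×49.7 + 0.19×67.8 + 0.23×63.8 = 56.382%
Difference = 56.382 − 60.865 = -4.483 pp.

-4.5 percentage points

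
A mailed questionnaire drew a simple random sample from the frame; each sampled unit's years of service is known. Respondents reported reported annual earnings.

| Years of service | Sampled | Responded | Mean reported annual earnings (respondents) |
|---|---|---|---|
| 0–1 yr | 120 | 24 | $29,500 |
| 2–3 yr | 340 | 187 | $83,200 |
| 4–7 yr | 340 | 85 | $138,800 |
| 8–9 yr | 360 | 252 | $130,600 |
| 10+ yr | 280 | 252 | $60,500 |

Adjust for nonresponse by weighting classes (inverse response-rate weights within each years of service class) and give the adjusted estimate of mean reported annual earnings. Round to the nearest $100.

$99,300

Response rates by class: 0–1 yr 24/120 = 20%, 2–3 yr 187/340 = 55%, 4–7 yr 85/340 = 25%, 8–9 yr 252/360 = 70%, 10+ yr 252/280 = 90%.
Weighting each respondent by the inverse class response rate inflates each class back to its sampled size, so the class weight is n_sampled:
  0–1 yr: 120 × 29,500 = 3,540,000
  2–3 yr: 340 × 83,200 = 28,288,000
  4–7 yr: 340 × 138,800 = 47,192,000
  8–9 yr: 360 × 130,600 = 47,016,000
  10+ yr: 280 × 60,500 = 16,940,000
Adjusted estimate = 142,976,000 / 1,440 = 99288.9 → $99,300.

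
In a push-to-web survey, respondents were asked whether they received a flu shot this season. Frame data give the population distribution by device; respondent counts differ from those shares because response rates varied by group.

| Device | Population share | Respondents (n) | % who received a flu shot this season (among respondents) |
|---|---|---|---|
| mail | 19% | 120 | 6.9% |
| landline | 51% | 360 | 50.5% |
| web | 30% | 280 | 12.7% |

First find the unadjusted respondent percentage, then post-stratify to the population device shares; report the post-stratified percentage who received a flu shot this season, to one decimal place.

Unadjusted (pooled respondent) estimate weights by respondent counts:
  (120/760)×6.9 + (360/760)×50.5 + (280/760)×12.7 = 29.6895%
Post-stratifying to population shares instead:
  0.19×6.9 + 0.51×50.5 + 0.3×12.7 = 30.876%

30.9%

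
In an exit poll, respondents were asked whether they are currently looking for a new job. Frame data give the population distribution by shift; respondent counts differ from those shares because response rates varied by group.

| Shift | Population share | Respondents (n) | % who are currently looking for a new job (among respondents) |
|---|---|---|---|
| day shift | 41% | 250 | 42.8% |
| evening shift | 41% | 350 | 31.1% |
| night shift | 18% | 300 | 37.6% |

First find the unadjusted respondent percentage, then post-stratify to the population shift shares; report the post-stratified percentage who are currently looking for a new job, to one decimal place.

37.1%

Without adjustment, the pooled respondent share is:
  (250/900)×42.8 + (350/900)×31.1 + (300/900)×37.6 = 36.5167%
Post-stratifying to population shares instead:
  0.41×42.8 + 0.41×31.1 + 0.18×37.6 = 37.067%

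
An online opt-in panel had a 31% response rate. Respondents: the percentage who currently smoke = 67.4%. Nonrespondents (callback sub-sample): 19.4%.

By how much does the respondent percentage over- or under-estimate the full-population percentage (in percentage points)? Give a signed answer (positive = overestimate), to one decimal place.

Nonresponse fraction = 1 − 0.31 = 0.69.
Bias = (nonresponse fraction) × (respondent percentage − nonrespondent percentage)
     = 0.69 × (67.4 − 19.4) = 0.69 × 48 = 33.12.

+33.1 percentage points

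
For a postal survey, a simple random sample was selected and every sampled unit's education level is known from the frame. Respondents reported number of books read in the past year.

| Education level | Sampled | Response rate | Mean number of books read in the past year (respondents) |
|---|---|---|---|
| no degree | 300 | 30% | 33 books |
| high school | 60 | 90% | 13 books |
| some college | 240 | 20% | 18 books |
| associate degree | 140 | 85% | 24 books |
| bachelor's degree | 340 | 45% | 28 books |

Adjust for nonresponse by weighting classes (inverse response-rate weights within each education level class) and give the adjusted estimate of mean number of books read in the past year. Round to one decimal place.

25.8

Inverse-response-rate weighting restores each class to its sampled count, so class totals weight by n_sampled:
  no degree: 300 × 33 = 9900
  high school: 60 × 13 = 780
  some college: 240 × 18 = 4320
  associate degree: 140 × 24 = 3360
  bachelor's degree: 340 × 28 = 9520
Adjusted estimate = 27,880 / 1,080 = 25.8148 → 25.8.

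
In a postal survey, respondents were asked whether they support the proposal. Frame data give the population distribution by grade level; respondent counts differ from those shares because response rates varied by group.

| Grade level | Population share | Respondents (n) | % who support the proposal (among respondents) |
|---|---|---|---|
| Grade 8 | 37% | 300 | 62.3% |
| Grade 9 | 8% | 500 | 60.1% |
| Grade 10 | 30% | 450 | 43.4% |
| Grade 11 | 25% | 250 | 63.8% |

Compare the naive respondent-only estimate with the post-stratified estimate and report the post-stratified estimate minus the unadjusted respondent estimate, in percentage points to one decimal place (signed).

Without adjustment, the pooled respondent share is:
  (300/1500)×62.3 + (500/1500)×60.1 + (450/1500)×43.4 + (250/1500)×63.8 = 56.1467%
Post-stratifying to population shares instead:
  0.37×62.3 + 0.08×60.1 + 0.3×43.4 + 0.25×63.8 = 56.829%
Difference = 56.829 − 56.1467 = 0.6823 pp.

+0.7 percentage points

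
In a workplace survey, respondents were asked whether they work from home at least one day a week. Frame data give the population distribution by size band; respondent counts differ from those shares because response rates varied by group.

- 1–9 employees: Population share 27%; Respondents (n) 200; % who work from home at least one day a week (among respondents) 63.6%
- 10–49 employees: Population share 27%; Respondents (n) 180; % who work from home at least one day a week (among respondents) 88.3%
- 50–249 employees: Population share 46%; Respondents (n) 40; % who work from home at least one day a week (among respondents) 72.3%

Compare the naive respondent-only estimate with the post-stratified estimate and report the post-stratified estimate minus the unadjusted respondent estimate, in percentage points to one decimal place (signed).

Naive respondent-only estimate (weights = respondent counts):
  (200/420)×63.6 + (180/420)×88.3 + (40/420)×72.3 = 75.0143%
Post-stratified estimate weights by population shares:
  0.27×63.6 + 0.27×88.3 + 0.46×72.3 = 74.271%
Difference = 74.271 − 75.0143 = -0.7433 pp.

-0.7 percentage points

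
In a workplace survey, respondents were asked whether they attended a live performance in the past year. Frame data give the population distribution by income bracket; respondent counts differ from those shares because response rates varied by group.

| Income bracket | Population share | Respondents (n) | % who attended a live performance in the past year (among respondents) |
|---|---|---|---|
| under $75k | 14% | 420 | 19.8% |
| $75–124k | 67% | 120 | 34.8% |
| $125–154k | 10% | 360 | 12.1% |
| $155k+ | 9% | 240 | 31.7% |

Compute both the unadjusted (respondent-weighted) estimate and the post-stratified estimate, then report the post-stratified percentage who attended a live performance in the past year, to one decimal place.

30.2%

Naive respondent-only estimate (weights = respondent counts):
  (420/1140)×19.8 + (120/1140)×34.8 + (360/1140)×12.1 + (240/1140)×31.7 = 21.4526%
Reweighting by population income bracket shares:
  0.14×19.8 + 0.67×34.8 + 0.1×12.1 + 0.09×31.7 = 30.151%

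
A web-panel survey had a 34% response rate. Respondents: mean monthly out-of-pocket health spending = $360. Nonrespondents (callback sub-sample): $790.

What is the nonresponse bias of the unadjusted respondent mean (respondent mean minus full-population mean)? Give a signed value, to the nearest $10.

Nonresponse fraction = 1 − 0.34 = 0.66.
Bias = (nonresponse fraction) × (respondent mean − nonrespondent mean)
     = 0.66 × (360 − 790) = 0.66 × -430 = -283.8.

-$280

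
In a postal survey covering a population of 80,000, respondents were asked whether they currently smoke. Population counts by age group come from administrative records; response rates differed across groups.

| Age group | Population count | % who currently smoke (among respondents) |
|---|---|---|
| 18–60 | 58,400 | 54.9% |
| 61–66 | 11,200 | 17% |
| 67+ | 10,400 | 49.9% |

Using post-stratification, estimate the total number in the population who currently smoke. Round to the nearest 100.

39,200

Estimated count per cell = population count × respondent percentage:
  18–60: 58,400 × 54.9% = 32061.6
  61–66: 11,200 × 17% = 1904
  67+: 10,400 × 49.9% = 5189.6
Estimated total = 39155.2 → 39,200.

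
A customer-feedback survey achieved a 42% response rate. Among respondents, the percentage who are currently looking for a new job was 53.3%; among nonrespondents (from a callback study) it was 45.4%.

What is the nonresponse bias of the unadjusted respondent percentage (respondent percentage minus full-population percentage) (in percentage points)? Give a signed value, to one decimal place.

Nonresponse fraction = 1 − 0.42 = 0.58.
Bias = (nonresponse fraction) × (respondent percentage − nonrespondent percentage)
     = 0.58 × (53.3 − 45.4) = 0.58 × 7.9 = 4.582.

+4.6 percentage points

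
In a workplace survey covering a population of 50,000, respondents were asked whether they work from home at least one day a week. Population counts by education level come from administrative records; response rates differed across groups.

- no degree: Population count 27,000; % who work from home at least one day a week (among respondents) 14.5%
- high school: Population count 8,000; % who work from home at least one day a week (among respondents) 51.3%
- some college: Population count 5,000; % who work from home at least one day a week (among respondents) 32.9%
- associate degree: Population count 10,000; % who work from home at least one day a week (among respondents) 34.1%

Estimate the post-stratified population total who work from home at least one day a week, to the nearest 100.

13,100

Apply each group's respondent rate to its population count:
  no degree: 27,000 × 14.5% = 3915
  high school: 8,000 × 51.3% = 4104
  some college: 5,000 × 32.9% = 1645
  associate degree: 10,000 × 34.1% = 3410
Estimated total = 13,074 → 13,100.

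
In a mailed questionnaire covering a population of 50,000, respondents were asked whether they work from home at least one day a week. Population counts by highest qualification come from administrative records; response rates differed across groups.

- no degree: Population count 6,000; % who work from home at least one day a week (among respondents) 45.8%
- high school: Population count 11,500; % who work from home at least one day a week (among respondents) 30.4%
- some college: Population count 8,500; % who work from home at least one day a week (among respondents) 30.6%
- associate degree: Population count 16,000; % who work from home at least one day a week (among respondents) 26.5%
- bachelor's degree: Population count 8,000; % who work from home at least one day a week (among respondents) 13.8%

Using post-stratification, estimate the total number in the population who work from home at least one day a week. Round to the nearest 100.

14,200

Each cell contributes its population count × the respondent rate:
  no degree: 6,000 × 45.8% = 2748
  high school: 11,500 × 30.4% = 3496
  some college: 8,500 × 30.6% = 2601
  associate degree: 16,000 × 26.5% = 4240
  bachelor's degree: 8,000 × 13.8% = 1104
Estimated total = 14,189 → 14,200.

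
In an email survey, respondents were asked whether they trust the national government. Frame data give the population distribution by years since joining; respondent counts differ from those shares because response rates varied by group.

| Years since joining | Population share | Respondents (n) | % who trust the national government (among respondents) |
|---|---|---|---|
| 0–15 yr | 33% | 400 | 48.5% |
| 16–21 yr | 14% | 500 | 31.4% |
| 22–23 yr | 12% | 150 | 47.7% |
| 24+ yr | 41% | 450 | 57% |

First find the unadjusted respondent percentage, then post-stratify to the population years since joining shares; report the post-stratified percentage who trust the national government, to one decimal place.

Naive respondent-only estimate (weights = respondent counts):
  (400/1500)×48.5 + (500/1500)×31.4 + (150/1500)×47.7 + (450/1500)×57 = 45.27%
Post-stratified estimate weights by population shares:
  0.33×48.5 + 0.14×31.4 + 0.12×47.7 + 0.41×57 = 49.495%

49.5%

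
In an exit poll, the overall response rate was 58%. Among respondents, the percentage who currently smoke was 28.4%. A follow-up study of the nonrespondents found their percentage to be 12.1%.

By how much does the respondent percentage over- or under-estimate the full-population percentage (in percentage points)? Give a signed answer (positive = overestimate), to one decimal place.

Nonresponse fraction = 1 − 0.58 = 0.42.
Bias = (nonresponse fraction) × (respondent percentage − nonrespondent percentage)
     = 0.42 × (28.4 − 12.1) = 0.42 × 16.3 = 6.846.

+6.8 percentage points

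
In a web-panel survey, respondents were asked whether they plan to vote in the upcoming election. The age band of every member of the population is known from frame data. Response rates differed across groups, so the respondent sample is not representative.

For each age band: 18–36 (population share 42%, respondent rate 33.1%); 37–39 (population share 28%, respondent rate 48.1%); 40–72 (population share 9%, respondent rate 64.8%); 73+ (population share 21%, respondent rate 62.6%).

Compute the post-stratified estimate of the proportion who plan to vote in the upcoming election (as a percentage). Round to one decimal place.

Post-stratification weights by population share, not respondent share:
  18–36: 0.42 × 33.1 = 13.902
  37–39: 0.28 × 48.1 = 13.468
  40–72: 0.09 × 64.8 = 5.832
  73+: 0.21 × 62.6 = 13.146
Post-stratified estimate = 46.348 → 46.3%.

46.3%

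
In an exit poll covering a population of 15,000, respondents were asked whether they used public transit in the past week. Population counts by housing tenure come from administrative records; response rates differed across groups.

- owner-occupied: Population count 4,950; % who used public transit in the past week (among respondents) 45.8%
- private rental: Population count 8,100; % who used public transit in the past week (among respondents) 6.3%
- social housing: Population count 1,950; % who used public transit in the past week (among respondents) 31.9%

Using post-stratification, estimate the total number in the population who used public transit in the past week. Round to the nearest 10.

Estimated count per cell = population count × respondent percentage:
  owner-occupied: 4,950 × 45.8% = 2267.1
  private rental: 8,100 × 6.3% = 510.3
  social housing: 1,950 × 31.9% = 622.05
Estimated total = 3399.45 → 3,400.

3,400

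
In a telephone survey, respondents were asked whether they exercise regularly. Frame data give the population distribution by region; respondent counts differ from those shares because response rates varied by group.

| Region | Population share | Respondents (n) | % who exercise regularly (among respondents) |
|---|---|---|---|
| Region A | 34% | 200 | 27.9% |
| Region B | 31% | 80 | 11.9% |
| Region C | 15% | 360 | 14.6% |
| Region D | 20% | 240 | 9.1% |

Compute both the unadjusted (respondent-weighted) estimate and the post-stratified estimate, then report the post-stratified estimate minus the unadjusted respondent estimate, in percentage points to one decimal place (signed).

+1.3 percentage points

Unadjusted (pooled respondent) estimate weights by respondent counts:
  (200/880)×27.9 + (80/880)×11.9 + (360/880)×14.6 + (240/880)×9.1 = 15.8773%
Post-stratifying to population shares instead:
  0.34×27.9 + 0.31×11.9 + 0.15×14.6 + 0.2×9.1 = 17.185%
Difference = 17.185 − 15.8773 = 1.3077 pp.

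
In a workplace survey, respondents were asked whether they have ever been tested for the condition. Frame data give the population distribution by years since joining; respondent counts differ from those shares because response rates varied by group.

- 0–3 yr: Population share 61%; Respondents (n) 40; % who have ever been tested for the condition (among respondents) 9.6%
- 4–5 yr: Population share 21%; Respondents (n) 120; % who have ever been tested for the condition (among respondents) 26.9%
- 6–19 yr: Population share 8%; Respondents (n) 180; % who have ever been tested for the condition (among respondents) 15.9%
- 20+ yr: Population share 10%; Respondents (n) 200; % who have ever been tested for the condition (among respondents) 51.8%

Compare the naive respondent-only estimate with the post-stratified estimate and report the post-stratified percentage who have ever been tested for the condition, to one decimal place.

Without adjustment, the pooled respondent share is:
  (40/540)×9.6 + (120/540)×26.9 + (180/540)×15.9 + (200/540)×51.8 = 31.1741%
Reweighting by population years since joining shares:
  0.61×9.6 + 0.21×26.9 + 0.08×15.9 + 0.1×51.8 = 17.957%

18.0%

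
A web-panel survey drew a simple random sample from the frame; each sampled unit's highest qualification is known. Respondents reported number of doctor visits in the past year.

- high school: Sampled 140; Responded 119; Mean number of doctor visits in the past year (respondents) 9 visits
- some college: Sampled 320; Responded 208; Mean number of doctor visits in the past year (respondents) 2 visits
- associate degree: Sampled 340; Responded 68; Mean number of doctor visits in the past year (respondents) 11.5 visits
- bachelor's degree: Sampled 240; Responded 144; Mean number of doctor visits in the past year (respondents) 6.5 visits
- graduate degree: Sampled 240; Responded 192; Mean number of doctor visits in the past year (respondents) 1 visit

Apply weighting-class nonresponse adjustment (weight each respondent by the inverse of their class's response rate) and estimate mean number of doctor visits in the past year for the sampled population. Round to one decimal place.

Class response rates: high school 119/140 = 85%, some college 208/320 = 65%, associate degree 68/340 = 20%, bachelor's degree 144/240 = 60%, graduate degree 192/240 = 80%.
With weight = n_sampled/n_responded per class, the weighted class total is n_sampled:
  high school: 140 × 9 = 1260
  some college: 320 × 2 = 640
  associate degree: 340 × 11.5 = 3910
  bachelor's degree: 240 × 6.5 = 1560
  graduate degree: 240 × 1 = 240
Adjusted estimate = 7610 / 1,280 = 5.94531 → 5.9.

5.9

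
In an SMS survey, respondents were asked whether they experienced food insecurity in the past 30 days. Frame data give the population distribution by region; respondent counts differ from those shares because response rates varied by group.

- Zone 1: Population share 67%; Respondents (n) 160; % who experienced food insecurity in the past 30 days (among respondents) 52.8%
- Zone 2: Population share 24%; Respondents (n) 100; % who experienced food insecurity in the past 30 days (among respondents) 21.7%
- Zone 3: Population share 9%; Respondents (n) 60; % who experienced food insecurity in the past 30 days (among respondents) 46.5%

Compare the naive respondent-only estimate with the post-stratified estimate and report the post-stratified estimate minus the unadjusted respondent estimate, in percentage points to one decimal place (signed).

+2.9 percentage points

Without adjustment, the pooled respondent share is:
  (160/320)×52.8 + (100/320)×21.7 + (60/320)×46.5 = 41.9%
Post-stratifying to population shares instead:
  0.67×52.8 + 0.24×21.7 + 0.09×46.5 = 44.769%
Difference = 44.769 − 41.9 = 2.869 pp.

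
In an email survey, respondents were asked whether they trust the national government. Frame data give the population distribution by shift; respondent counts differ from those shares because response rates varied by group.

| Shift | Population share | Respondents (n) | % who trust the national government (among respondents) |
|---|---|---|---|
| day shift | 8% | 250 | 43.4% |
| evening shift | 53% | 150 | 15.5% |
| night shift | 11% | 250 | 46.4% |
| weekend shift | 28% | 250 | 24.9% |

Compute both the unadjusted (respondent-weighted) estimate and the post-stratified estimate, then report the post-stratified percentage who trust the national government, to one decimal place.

Naive respondent-only estimate (weights = respondent counts):
  (250/900)×43.4 + (150/900)×15.5 + (250/900)×46.4 + (250/900)×24.9 = 34.4444%
Reweighting by population shift shares:
  0.08×43.4 + 0.53×15.5 + 0.11×46.4 + 0.28×24.9 = 23.763%

23.8%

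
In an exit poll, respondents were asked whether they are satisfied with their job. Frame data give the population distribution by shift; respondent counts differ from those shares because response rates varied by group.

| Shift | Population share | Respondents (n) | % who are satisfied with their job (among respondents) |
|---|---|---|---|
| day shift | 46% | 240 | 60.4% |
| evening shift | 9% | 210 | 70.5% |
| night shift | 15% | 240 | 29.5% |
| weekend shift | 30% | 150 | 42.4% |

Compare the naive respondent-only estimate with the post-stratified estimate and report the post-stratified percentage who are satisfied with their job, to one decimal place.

51.3%

Without adjustment, the pooled respondent share is:
  (240/840)×60.4 + (210/840)×70.5 + (240/840)×29.5 + (150/840)×42.4 = 50.8821%
Post-stratifying to population shares instead:
  0.46×60.4 + 0.09×70.5 + 0.15×29.5 + 0.3×42.4 = 51.274%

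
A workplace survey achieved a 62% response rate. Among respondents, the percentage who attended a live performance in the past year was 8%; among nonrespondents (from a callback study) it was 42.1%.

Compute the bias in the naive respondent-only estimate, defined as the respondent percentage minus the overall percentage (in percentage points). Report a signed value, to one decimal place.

Nonresponse fraction = 1 − 0.62 = 0.38.
Bias = (nonresponse fraction) × (respondent percentage − nonrespondent percentage)
     = 0.38 × (8 − 42.1) = 0.38 × -34.1 = -12.958.

-13.0 percentage points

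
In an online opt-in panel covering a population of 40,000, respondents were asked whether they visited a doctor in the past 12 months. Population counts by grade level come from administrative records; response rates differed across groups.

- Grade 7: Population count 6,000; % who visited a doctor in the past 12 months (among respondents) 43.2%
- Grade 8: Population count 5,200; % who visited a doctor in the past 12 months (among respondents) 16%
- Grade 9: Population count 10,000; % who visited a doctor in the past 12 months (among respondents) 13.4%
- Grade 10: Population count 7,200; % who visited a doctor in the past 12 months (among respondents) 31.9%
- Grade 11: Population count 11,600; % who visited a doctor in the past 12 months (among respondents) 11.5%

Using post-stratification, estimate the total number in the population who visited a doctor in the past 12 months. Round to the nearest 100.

Apply each group's respondent rate to its population count:
  Grade 7: 6,000 × 43.2% = 2592
  Grade 8: 5,200 × 16% = 832
  Grade 9: 10,000 × 13.4% = 1340
  Grade 10: 7,200 × 31.9% = 2296.8
  Grade 11: 11,600 × 11.5% = 1334
Estimated total = 8394.8 → 8,400.

8,400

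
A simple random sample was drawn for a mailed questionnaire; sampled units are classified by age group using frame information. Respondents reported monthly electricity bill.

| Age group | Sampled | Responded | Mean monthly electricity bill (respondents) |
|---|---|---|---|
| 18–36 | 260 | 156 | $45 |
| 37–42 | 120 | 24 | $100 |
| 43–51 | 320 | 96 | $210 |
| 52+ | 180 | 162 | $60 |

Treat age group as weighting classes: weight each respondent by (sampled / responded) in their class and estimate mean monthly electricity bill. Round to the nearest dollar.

Response rates by class: 18–36 156/260 = 60%, 37–42 24/120 = 20%, 43–51 96/320 = 30%, 52+ 162/180 = 90%.
Each respondent's weight = sampled/responded in their class; summing within a class gives n_sampled, so:
  18–36: 260 × 45 = 11,700
  37–42: 120 × 100 = 12,000
  43–51: 320 × 210 = 67,200
  52+: 180 × 60 = 10,800
Adjusted estimate = 101,700 / 880 = 115.568 → $116.

$116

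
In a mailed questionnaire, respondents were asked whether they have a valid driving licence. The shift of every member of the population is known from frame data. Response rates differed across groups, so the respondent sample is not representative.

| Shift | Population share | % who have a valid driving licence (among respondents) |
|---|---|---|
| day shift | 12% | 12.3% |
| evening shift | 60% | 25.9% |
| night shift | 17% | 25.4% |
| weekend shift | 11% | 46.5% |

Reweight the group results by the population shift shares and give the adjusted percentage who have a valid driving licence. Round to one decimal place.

26.4%

Post-stratification weights by population share, not respondent share:
  day shift: 0.12 × 12.3 = 1.476
  evening shift: 0.6 × 25.9 = 15.54
  night shift: 0.17 × 25.4 = 4.318
  weekend shift: 0.11 × 46.5 = 5.115
Post-stratified estimate = 26.449 → 26.4%.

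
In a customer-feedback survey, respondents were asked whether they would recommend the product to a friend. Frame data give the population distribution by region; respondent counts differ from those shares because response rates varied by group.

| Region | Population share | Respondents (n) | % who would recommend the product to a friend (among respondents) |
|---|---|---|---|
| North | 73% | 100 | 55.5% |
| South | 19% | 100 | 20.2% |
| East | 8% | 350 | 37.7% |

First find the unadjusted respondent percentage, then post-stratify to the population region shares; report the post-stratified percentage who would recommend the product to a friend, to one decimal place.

47.4%

Unadjusted (pooled respondent) estimate weights by respondent counts:
  (100/550)×55.5 + (100/550)×20.2 + (350/550)×37.7 = 37.7545%
Reweighting by population region shares:
  0.73×55.5 + 0.19×20.2 + 0.08×37.7 = 47.369%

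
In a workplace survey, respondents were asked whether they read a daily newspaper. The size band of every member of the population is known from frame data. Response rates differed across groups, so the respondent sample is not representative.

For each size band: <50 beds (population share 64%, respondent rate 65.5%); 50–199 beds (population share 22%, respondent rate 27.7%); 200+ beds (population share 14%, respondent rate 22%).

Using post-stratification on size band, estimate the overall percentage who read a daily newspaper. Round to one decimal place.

Reweight to the known size band distribution:
  <50 beds: 0.64 × 65.5 = 41.92
  50–199 beds: 0.22 × 27.7 = 6.094
  200+ beds: 0.14 × 22 = 3.08
Post-stratified estimate = 51.094 → 51.1%.

51.1%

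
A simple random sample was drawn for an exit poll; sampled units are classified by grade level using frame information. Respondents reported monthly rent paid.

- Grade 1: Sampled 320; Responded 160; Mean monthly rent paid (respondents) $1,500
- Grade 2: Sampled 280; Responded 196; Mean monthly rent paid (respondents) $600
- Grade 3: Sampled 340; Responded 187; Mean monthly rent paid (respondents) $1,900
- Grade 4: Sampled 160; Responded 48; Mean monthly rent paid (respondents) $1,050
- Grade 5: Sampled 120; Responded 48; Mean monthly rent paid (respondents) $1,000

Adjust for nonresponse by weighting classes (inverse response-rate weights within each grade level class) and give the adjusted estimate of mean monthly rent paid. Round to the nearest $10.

$1,300

Response rates by class: Grade 1 160/320 = 50%, Grade 2 196/280 = 70%, Grade 3 187/340 = 55%, Grade 4 48/160 = 30%, Grade 5 48/120 = 40%.
With weight = n_sampled/n_responded per class, the weighted class total is n_sampled:
  Grade 1: 320 × 1500 = 480,000
  Grade 2: 280 × 600 = 168,000
  Grade 3: 340 × 1900 = 646,000
  Grade 4: 160 × 1050 = 168,000
  Grade 5: 120 × 1000 = 120,000
Adjusted estimate = 1,582,000 / 1,220 = 1296.72 → $1,300.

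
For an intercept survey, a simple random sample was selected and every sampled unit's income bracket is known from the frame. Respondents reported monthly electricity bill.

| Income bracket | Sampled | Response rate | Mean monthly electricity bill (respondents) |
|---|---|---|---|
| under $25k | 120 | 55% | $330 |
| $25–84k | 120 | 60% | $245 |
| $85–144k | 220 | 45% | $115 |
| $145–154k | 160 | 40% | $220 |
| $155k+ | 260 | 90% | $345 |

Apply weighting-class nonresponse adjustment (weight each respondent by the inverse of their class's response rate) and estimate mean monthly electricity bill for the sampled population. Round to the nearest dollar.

$249

Inverse-response-rate weighting restores each class to its sampled count, so class totals weight by n_sampled:
  under $25k: 120 × 330 = 39,600
  $25–84k: 120 × 245 = 29,400
  $85–144k: 220 × 115 = 25,300
  $145–154k: 160 × 220 = 35,200
  $155k+: 260 × 345 = 89,700
Adjusted estimate = 219,200 / 880 = 249.091 → $249.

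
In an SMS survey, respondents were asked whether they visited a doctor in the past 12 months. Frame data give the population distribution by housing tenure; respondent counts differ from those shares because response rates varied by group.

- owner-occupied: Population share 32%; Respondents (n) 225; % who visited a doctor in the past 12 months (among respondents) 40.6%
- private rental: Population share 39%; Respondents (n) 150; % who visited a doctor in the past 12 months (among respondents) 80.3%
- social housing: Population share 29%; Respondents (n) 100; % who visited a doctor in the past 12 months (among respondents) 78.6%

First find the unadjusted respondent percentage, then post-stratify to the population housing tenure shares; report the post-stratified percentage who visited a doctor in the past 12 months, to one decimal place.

Unadjusted (pooled respondent) estimate weights by respondent counts:
  (225/475)×40.6 + (150/475)×80.3 + (100/475)×78.6 = 61.1368%
Post-stratified estimate weights by population shares:
  0.32×40.6 + 0.39×80.3 + 0.29×78.6 = 67.103%

67.1%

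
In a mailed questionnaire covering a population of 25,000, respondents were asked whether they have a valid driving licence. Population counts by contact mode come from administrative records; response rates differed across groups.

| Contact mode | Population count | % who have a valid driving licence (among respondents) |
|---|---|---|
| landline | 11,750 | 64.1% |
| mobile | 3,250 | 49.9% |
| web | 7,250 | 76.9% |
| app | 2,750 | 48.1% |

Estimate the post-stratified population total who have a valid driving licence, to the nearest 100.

16,100

Apply each group's respondent rate to its population count:
  landline: 11,750 × 64.1% = 7531.75
  mobile: 3,250 × 49.9% = 1621.75
  web: 7,250 × 76.9% = 5575.25
  app: 2,750 × 48.1% = 1322.75
Estimated total = 16051.5 → 16,100.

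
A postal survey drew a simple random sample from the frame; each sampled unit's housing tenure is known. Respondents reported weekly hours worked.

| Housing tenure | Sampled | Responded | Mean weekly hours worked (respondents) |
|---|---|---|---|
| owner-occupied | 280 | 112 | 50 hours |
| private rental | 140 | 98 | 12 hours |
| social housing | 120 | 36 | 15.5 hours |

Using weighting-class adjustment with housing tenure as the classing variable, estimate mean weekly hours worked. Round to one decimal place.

32.5

Class response rates: owner-occupied 112/280 = 40%, private rental 98/140 = 70%, social housing 36/120 = 30%.
With weight = n_sampled/n_responded per class, the weighted class total is n_sampled:
  owner-occupied: 280 × 50 = 14,000
  private rental: 140 × 12 = 1680
  social housing: 120 × 15.5 = 1860
Adjusted estimate = 17,540 / 540 = 32.4815 → 32.5.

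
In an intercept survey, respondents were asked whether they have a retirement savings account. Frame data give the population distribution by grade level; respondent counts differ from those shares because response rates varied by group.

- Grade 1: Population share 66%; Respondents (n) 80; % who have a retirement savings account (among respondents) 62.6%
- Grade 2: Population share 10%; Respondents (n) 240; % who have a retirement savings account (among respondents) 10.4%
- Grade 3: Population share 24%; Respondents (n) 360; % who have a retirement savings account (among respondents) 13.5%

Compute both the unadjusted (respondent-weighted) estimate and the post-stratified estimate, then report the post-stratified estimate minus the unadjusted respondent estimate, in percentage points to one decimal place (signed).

Without adjustment, the pooled respondent share is:
  (80/680)×62.6 + (240/680)×10.4 + (360/680)×13.5 = 18.1824%
Reweighting by population grade level shares:
  0.66×62.6 + 0.1×10.4 + 0.24×13.5 = 45.596%
Difference = 45.596 − 18.1824 = 27.4136 pp.

+27.4 percentage points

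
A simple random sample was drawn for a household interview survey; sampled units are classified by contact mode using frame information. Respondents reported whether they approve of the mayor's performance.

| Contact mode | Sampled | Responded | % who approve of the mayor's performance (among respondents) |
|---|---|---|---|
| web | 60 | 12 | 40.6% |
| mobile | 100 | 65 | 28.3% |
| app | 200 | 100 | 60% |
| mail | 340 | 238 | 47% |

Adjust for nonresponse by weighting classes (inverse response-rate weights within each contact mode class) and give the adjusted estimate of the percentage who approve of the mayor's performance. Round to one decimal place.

47.5%

Response rates by class: web 12/60 = 20%, mobile 65/100 = 65%, app 100/200 = 50%, mail 238/340 = 70%.
Inverse-response-rate weighting restores each class to its sampled count, so class totals weight by n_sampled:
  web: 60 × 40.6 = 2436
  mobile: 100 × 28.3 = 2830
  app: 200 × 60 = 12,000
  mail: 340 × 47 = 15,980
Adjusted estimate = 33,246 / 700 = 47.4943 → 47.5%.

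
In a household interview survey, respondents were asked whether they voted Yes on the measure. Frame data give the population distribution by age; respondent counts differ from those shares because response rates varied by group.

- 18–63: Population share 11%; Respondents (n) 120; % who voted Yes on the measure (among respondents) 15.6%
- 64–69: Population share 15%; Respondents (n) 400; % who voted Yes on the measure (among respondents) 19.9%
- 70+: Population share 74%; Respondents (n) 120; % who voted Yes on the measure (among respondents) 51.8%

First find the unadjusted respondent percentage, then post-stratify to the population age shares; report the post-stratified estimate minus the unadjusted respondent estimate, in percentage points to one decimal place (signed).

+18.0 percentage points

Without adjustment, the pooled respondent share is:
  (120/640)×15.6 + (400/640)×19.9 + (120/640)×51.8 = 25.075%
Post-stratifying to population shares instead:
  0.11×15.6 + 0.15×19.9 + 0.74×51.8 = 43.033%
Difference = 43.033 − 25.075 = 17.958 pp.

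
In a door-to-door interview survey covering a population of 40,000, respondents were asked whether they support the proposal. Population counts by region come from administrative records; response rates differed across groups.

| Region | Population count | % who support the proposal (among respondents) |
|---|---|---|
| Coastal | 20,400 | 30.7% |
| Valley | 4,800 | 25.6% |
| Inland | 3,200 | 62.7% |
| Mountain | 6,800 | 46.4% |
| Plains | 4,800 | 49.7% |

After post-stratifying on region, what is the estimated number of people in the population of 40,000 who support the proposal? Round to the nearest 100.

Estimated count per cell = population count × respondent percentage:
  Coastal: 20,400 × 30.7% = 6262.8
  Valley: 4,800 × 25.6% = 1228.8
  Inland: 3,200 × 62.7% = 2006.4
  Mountain: 6,800 × 46.4% = 3155.2
  Plains: 4,800 × 49.7% = 2385.6
Estimated total = 15038.8 → 15,000.

15,000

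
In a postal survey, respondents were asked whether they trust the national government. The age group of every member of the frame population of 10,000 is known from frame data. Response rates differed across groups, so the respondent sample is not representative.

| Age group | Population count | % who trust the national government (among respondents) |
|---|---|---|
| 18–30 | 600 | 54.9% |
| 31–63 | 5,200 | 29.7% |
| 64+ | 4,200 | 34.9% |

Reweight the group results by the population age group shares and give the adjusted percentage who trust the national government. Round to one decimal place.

33.4%

Weight each group's respondent value by its population share:
  18–30: (600/10,000) × 54.9 = 3.294
  31–63: (5,200/10,000) × 29.7 = 15.444
  64+: (4,200/10,000) × 34.9 = 14.658
Post-stratified estimate = 33.396 → 33.4%.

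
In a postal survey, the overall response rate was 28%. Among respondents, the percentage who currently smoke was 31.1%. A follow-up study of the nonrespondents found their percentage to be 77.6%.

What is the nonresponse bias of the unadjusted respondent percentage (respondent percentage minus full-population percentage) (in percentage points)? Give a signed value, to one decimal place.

-33.5 percentage points

Nonresponse fraction = 1 − 0.28 = 0.72.
Bias = (nonresponse fraction) × (respondent percentage − nonrespondent percentage)
     = 0.72 × (31.1 − 77.6) = 0.72 × -46.5 = -33.48.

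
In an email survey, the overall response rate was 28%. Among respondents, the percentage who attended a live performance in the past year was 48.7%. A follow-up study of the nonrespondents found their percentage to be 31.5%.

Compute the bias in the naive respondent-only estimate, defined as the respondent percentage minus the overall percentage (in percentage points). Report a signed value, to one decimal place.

Nonresponse fraction = 1 − 0.28 = 0.72.
Bias = (nonresponse fraction) × (respondent percentage − nonrespondent percentage)
     = 0.72 × (48.7 − 31.5) = 0.72 × 17.2 = 12.384.

+12.4 percentage points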